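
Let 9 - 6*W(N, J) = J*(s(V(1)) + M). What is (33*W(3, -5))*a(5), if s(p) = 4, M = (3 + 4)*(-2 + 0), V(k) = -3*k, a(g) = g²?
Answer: -11275/2 ≈ -5637.5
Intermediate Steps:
M = -14 (M = 7*(-2) = -14)
W(N, J) = 3/2 + 5*J/3 (W(N, J) = 3/2 - J*(4 - 14)/6 = 3/2 - J*(-10)/6 = 3/2 - (-5)*J/3 = 3/2 + 5*J/3)
(33*W(3, -5))*a(5) = (33*(3/2 + (5/3)*(-5)))*5² = (33*(3/2 - 25/3))*25 = (33*(-41/6))*25 = -451/2*25 = -11275/2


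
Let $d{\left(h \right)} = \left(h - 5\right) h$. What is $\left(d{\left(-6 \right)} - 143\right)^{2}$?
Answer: $5929$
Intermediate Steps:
$d{\left(h \right)} = h \left(-5 + h\right)$ ($d{\left(h \right)} = \left(-5 + h\right) h = h \left(-5 + h\right)$)
$\left(d{\left(-6 \right)} - 143\right)^{2} = \left(- 6 \left(-5 - 6\right) - 143\right)^{2} = \left(\left(-6\right) \left(-11\right) - 143\right)^{2} = \left(66 - 143\right)^{2} = \left(-77\right)^{2} = 5929$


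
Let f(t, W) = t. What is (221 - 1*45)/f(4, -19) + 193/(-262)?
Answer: 11335/262 ≈ 43.263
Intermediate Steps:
(221 - 1*45)/f(4, -19) + 193/(-262) = (221 - 1*45)/4 + 193/(-262) = (221 - 45)*(¼) + 193*(-1/262) = 176*(¼) - 193/262 = 44 - 193/262 = 11335/262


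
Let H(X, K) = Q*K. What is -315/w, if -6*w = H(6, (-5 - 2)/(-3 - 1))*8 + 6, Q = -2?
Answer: -945/11 ≈ -85.909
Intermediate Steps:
H(X, K) = -2*K
w = 11/3 (w = -(-2*(-5 - 2)/(-3 - 1)*8 + 6)/6 = -(-(-14)/(-4)*8 + 6)/6 = -(-(-14)*(-1)/4*8 + 6)/6 = -(-2*7/4*8 + 6)/6 = -(-7/2*8 + 6)/6 = -(-28 + 6)/6 = -⅙*(-22) = 11/3 ≈ 3.6667)
-315/w = -315/11/3 = -315*3/11 = -945/11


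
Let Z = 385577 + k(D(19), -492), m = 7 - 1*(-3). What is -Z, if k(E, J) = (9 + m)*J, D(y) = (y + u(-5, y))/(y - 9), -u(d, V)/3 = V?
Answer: -376229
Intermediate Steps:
m = 10 (m = 7 + 3 = 10)
u(d, V) = -3*V
D(y) = -2*y/(-9 + y) (D(y) = (y - 3*y)/(y - 9) = (-2*y)/(-9 + y) = -2*y/(-9 + y))
k(E, J) = 19*J (k(E, J) = (9 + 10)*J = 19*J)
Z = 376229 (Z = 385577 + 19*(-492) = 385577 - 9348 = 376229)
-Z = -1*376229 = -376229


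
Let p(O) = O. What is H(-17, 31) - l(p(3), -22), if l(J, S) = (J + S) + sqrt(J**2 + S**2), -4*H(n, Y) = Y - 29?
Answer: 37/2 - sqrt(493) ≈ -3.7036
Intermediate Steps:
H(n, Y) = 29/4 - Y/4 (H(n, Y) = -(Y - 29)/4 = -(-29 + Y)/4 = 29/4 - Y/4)
l(J, S) = J + S + sqrt(J**2 + S**2)
H(-17, 31) - l(p(3), -22) = (29/4 - 1/4*31) - (3 - 22 + sqrt(3**2 + (-22)**2)) = (29/4 - 31/4) - (3 - 22 + sqrt(9 + 484)) = -1/2 - (3 - 22 + sqrt(493)) = -1/2 - (-19 + sqrt(493)) = -1/2 + (19 - sqrt(493)) = 37/2 - sqrt(493)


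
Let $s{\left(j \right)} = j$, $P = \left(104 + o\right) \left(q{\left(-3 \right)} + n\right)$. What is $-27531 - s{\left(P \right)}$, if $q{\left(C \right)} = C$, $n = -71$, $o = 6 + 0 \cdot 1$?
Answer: $-19391$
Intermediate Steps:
$o = 6$ ($o = 6 + 0 = 6$)
$P = -8140$ ($P = \left(104 + 6\right) \left(-3 - 71\right) = 110 \left(-74\right) = -8140$)
$-27531 - s{\left(P \right)} = -27531 - -8140 = -27531 + 8140 = -19391$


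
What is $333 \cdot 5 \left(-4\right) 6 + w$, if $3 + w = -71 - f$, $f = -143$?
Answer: $-39891$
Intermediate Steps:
$w = 69$ ($w = -3 - -72 = -3 + \left(-71 + 143\right) = -3 + 72 = 69$)
$333 \cdot 5 \left(-4\right) 6 + w = 333 \cdot 5 \left(-4\right) 6 + 69 = 333 \left(\left(-20\right) 6\right) + 69 = 333 \left(-120\right) + 69 = -39960 + 69 = -39891$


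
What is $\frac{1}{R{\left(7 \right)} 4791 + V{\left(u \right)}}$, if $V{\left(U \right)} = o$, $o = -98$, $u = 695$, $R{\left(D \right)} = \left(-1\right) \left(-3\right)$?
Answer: $\frac{1}{14275} \approx 7.0053 \cdot 10^{-5}$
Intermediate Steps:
$R{\left(D \right)} = 3$
$V{\left(U \right)} = -98$
$\frac{1}{R{\left(7 \right)} 4791 + V{\left(u \right)}} = \frac{1}{3 \cdot 4791 - 98} = \frac{1}{14373 - 98} = \frac{1}{14275}$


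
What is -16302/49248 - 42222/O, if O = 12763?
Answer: -20065013/5513616 ≈ -3.6392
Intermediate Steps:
-16302/49248 - 42222/O = -16302/49248 - 42222/12763 = -16302*1/49248 - 42222*1/12763 = -143/432 - 42222/12763 = -20065013/5513616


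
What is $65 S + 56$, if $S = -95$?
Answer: $-6119$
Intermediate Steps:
$65 S + 56 = 65 \left(-95\right) + 56 = -6175 + 56 = -6119$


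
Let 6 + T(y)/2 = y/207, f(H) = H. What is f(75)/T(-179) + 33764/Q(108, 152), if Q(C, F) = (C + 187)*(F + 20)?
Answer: -172945303/36050770 ≈ -4.7973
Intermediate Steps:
Q(C, F) = (20 + F)*(187 + C) (Q(C, F) = (187 + C)*(20 + F) = (20 + F)*(187 + C))
T(y) = -12 + 2*y/207 (T(y) = -12 + 2*(y/207) = -12 + 2*y/207)
f(75)/T(-179) + 33764/Q(108, 152) = 75/(-12 + (2/207)*(-179)) + 33764/(3740 + 20*108 + 187*152 + 108*152) = 75/(-12 - 358/207) + 33764/(3740 + 2160 + 28424 + 16416) = 75/(-2842/207) + 33764/50740 = 75*(-207/2842) + 33764*(1/50740) = -15525/2842 + 8441/12685 = -172945303/36050770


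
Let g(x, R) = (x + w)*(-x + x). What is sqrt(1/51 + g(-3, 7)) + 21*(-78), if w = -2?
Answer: -1638 + sqrt(51)/51 ≈ -1637.9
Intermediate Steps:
g(x, R) = 0 (g(x, R) = (x - 2)*(-x + x) = (-2 + x)*0 = 0)
sqrt(1/51 + g(-3, 7)) + 21*(-78) = sqrt(1/51 + 0) + 21*(-78) = sqrt(1/51 + 0) - 1638 = sqrt(1/51) - 1638 = sqrt(51)/51 - 1638 = -1638 + sqrt(51)/51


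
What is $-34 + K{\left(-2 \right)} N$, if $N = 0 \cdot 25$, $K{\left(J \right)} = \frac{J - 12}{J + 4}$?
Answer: $-34$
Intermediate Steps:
$K{\left(J \right)} = \frac{-12 + J}{4 + J}$
$N = 0$
$-34 + K{\left(-2 \right)} N = -34 + \frac{-12 - 2}{4 - 2} \cdot 0 = -34 + \frac{1}{2} \left(-14\right) 0 = -34 - 0 = -34 + 0 = -34$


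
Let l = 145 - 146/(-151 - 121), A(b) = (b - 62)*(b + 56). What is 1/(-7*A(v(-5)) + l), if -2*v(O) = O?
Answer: 136/3333467 ≈ 4.0798e-5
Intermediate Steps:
v(O) = -O/2
A(b) = (-62 + b)*(56 + b)
l = 19793/136 (l = 145 - 146/(-272) = 145 - 1/272*(-146) = 145 + 73/136 = 19793/136 ≈ 145.54)
1/(-7*A(v(-5)) + l) = 1/(-7*(-3472 + (-½*(-5))² - (-3)*(-5)) + 19793/136) = 1/(-7*(-3472 + (5/2)² - 6*5/2) + 19793/136) = 1/(-7*(-3472 + 25/4 - 15) + 19793/136) = 1/(-7*(-13923/4) + 19793/136) = 1/(97461/4 + 19793/136) = 1/(3333467/136) = 136/3333467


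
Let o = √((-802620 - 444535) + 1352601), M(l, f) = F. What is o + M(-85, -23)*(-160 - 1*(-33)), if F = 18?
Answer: -2286 + √105446 ≈ -1961.3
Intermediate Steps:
M(l, f) = 18
o = √105446 (o = √(-1247155 + 1352601) = √105446 ≈ 324.72)
o + M(-85, -23)*(-160 - 1*(-33)) = √105446 + 18*(-160 - 1*(-33)) = √105446 + 18*(-160 + 33) = √105446 + 18*(-127) = √105446 - 2286 = -2286 + √105446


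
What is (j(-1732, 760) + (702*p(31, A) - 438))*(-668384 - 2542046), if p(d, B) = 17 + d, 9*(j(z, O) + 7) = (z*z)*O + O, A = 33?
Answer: -7320314162881370/9 ≈ -8.1337e+14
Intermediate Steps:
j(z, O) = -7 + O/9 + O*z²/9 (j(z, O) = -7 + ((z*z)*O + O)/9 = -7 + (z²*O + O)/9 = -7 + (O*z² + O)/9 = -7 + (O + O*z²)/9 = -7 + (O/9 + O*z²/9) = -7 + O/9 + O*z²/9)
(j(-1732, 760) + (702*p(31, A) - 438))*(-668384 - 2542046) = ((-7 + (⅑)*760 + (⅑)*760*(-1732)²) + (702*(17 + 31) - 438))*(-668384 - 2542046) = ((-7 + 760/9 + (⅑)*760*2999824) + (702*48 - 438))*(-3210430) = ((-7 + 760/9 + 2279866240/9) + (33696 - 438))*(-3210430) = (2279866937/9 + 33258)*(-3210430) = (2280166259/9)*(-3210430) = -7320314162881370/9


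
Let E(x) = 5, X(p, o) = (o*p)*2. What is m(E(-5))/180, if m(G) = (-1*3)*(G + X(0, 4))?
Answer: -1/12 ≈ -0.083333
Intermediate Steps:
X(p, o) = 2*o*p
m(G) = -3*G (m(G) = (-1*3)*(G + 2*4*0) = -3*(G + 0) = -3*G)
m(E(-5))/180 = -3*5/180 = -15*1/180 = -1/12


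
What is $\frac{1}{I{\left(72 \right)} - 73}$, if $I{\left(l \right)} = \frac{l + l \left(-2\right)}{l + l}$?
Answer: $- \frac{2}{147} \approx -0.013605$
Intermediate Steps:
$I{\left(l \right)} = - \frac{1}{2}$ ($I{\left(l \right)} = \frac{l - 2 l}{2 l} = - l \frac{1}{2 l} = - \frac{1}{2}$)
$\frac{1}{I{\left(72 \right)} - 73} = \frac{1}{- \frac{1}{2} - 73} = \frac{1}{- \frac{147}{2}} = - \frac{2}{147}$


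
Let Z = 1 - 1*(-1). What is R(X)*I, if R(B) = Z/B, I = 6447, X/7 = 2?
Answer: 921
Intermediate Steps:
X = 14 (X = 7*2 = 14)
Z = 2 (Z = 1 + 1 = 2)
R(B) = 2/B
R(X)*I = (2/14)*6447 = (2*(1/14))*6447 = (1/7)*6447 = 921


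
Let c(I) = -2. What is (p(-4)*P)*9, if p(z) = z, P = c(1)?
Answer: 72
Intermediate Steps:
P = -2
(p(-4)*P)*9 = -4*(-2)*9 = 8*9 = 72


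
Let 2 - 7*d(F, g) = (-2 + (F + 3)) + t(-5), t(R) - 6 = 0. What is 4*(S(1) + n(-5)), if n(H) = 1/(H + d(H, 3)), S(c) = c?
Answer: 16/5 ≈ 3.2000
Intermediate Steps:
t(R) = 6 (t(R) = 6 + 0 = 6)
d(F, g) = -5/7 - F/7 (d(F, g) = 2/7 - ((-2 + (F + 3)) + 6)/7 = 2/7 - ((-2 + (3 + F)) + 6)/7 = 2/7 - ((1 + F) + 6)/7 = 2/7 - (7 + F)/7 = 2/7 + (-1 - F/7) = -5/7 - F/7)
n(H) = 1/(-5/7 + 6*H/7) (n(H) = 1/(H + (-5/7 - H/7)) = 1/(-5/7 + 6*H/7))
4*(S(1) + n(-5)) = 4*(1 + 7/(-5 + 6*(-5))) = 4*(1 + 7/(-5 - 30)) = 4*(1 + 7/(-35)) = 4*(1 + 7*(-1/35)) = 4*(1 - 1/5) = 4*(4/5) = 16/5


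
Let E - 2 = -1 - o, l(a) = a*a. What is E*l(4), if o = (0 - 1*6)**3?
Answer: 3472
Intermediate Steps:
l(a) = a**2
o = -216 (o = (0 - 6)**3 = (-6)**3 = -216)
E = 217 (E = 2 + (-1 - 1*(-216)) = 2 + (-1 + 216) = 2 + 215 = 217)
E*l(4) = 217*4**2 = 217*16 = 3472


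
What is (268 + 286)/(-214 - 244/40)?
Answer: -5540/2201 ≈ -2.5170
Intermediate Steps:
(268 + 286)/(-214 - 244/40) = 554/(-214 - 244*1/40) = 554/(-214 - 61/10) = 554/(-2201/10) = 554*(-10/2201) = -5540/2201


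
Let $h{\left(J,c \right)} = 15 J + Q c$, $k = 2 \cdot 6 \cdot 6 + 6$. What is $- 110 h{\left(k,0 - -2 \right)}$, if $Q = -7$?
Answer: $-127160$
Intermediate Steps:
$k = 78$ ($k = 2 \cdot 36 + 6 = 72 + 6 = 78$)
$h{\left(J,c \right)} = - 7 c + 15 J$ ($h{\left(J,c \right)} = 15 J - 7 c = - 7 c + 15 J$)
$- 110 h{\left(k,0 - -2 \right)} = - 110 \left(- 7 \left(0 - -2\right) + 15 \cdot 78\right) = - 110 \left(- 7 \left(0 + 2\right) + 1170\right) = - 110 \left(\left(-7\right) 2 + 1170\right) = - 110 \left(-14 + 1170\right) = \left(-110\right) 1156 = -127160$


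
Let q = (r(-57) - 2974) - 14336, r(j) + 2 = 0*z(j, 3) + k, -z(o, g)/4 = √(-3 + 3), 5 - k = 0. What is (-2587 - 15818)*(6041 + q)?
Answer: 207350730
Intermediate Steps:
k = 5 (k = 5 - 1*0 = 5 + 0 = 5)
z(o, g) = 0 (z(o, g) = -4*√(-3 + 3) = -4*√0 = -4*0 = 0)
r(j) = 3 (r(j) = -2 + (0*0 + 5) = -2 + (0 + 5) = -2 + 5 = 3)
q = -17307 (q = (3 - 2974) - 14336 = -2971 - 14336 = -17307)
(-2587 - 15818)*(6041 + q) = (-2587 - 15818)*(6041 - 17307) = -18405*(-11266) = 207350730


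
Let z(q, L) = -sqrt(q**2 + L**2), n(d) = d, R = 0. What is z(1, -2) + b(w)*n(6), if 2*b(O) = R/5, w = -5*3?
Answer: -sqrt(5) ≈ -2.2361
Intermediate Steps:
w = -15
b(O) = 0 (b(O) = (0/5)/2 = (0*(1/5))/2 = (1/2)*0 = 0)
z(q, L) = -sqrt(L**2 + q**2)
z(1, -2) + b(w)*n(6) = -sqrt((-2)**2 + 1**2) + 0*6 = -sqrt(4 + 1) + 0 = -sqrt(5) + 0 = -sqrt(5)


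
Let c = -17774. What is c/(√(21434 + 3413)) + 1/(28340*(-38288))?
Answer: -1/1085081920 - 17774*√24847/24847 ≈ -112.76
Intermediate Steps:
c/(√(21434 + 3413)) + 1/(28340*(-38288)) = -17774/√(21434 + 3413) + 1/(28340*(-38288)) = -17774*√24847/24847 + (1/28340)*(-1/38288) = -17774*√24847/24847 - 1/1085081920 = -1/1085081920 - 17774*√24847/24847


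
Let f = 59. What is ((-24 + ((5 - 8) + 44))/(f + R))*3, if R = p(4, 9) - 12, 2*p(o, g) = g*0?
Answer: 51/47 ≈ 1.0851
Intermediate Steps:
p(o, g) = 0 (p(o, g) = (g*0)/2 = (½)*0 = 0)
R = -12 (R = 0 - 12 = -12)
((-24 + ((5 - 8) + 44))/(f + R))*3 = ((-24 + ((5 - 8) + 44))/(59 - 12))*3 = ((-24 + (-3 + 44))/47)*3 = ((-24 + 41)*(1/47))*3 = (17*(1/47))*3 = (17/47)*3 = 51/47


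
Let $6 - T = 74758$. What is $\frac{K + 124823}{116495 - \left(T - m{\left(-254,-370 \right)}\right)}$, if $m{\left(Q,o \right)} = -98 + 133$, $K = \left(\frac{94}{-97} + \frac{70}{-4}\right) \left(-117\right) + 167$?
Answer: $\frac{24667271}{37108708} \approx 0.66473$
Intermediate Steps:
$T = -74752$ ($T = 6 - 74758 = -74752$)
$K = \frac{451609}{194}$ ($K = \left(94 \left(- \frac{1}{97}\right) + 70 \left(- \frac{1}{4}\right)\right) \left(-117\right) + 167 = \left(- \frac{94}{97} - \frac{35}{2}\right) \left(-117\right) + 167 = \left(- \frac{3583}{194}\right) \left(-117\right) + 167 = \frac{419211}{194} + 167 = \frac{451609}{194} \approx 2327.9$)
$m{\left(Q,o \right)} = 35$
$\frac{K + 124823}{116495 - \left(T - m{\left(-254,-370 \right)}\right)} = \frac{\frac{451609}{194} + 124823}{116495 + \left(35 - -74752\right)} = \frac{24667271}{194 \left(116495 + \left(35 + 74752\right)\right)} = \frac{24667271}{194 \left(116495 + 74787\right)} = \frac{24667271}{194 \cdot 191282} = \frac{24667271}{194} \cdot \frac{1}{191282} = \frac{24667271}{37108708}$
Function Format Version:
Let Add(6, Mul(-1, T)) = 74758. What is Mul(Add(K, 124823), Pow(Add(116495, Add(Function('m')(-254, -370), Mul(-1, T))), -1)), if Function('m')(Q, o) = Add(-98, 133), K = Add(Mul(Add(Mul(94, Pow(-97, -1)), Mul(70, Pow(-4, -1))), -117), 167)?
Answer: Rational(24667271, 37108708) ≈ 0.66473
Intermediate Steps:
T = -74752 (T = Add(6, Mul(-1, 74758)) = Add(6, -74758) = -74752)
K = Rational(451609, 194) (K = Add(Mul(Add(Mul(94, Rational(-1, 97)), Mul(70, Rational(-1, 4))), -117), 167) = Add(Mul(Add(Rational(-94, 97), Rational(-35, 2)), -117), 167) = Add(Mul(Rational(-3583, 194), -117), 167) = Add(Rational(419211, 194), 167) = Rational(451609, 194) ≈ 2327.9)
Function('m')(Q, o) = 35
Mul(Add(K, 124823), Pow(Add(116495, Add(Function('m')(-254, -370), Mul(-1, T))), -1)) = Mul(Add(Rational(451609, 194), 124823), Pow(Add(116495, Add(35, Mul(-1, -74752))), -1)) = Mul(Rational(24667271, 194), Pow(Add(116495, Add(35, 74752)), -1)) = Mul(Rational(24667271, 194), Pow(Add(116495, 74787), -1)) = Mul(Rational(24667271, 194), Pow(191282, -1)) = Mul(Rational(24667271, 194), Rational(1, 191282)) = Rational(24667271, 37108708)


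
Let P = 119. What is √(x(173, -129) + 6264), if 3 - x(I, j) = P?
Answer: 2*√1537 ≈ 78.409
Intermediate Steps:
x(I, j) = -116 (x(I, j) = 3 - 1*119 = 3 - 119 = -116)
√(x(173, -129) + 6264) = √(-116 + 6264) = √6148 = 2*√1537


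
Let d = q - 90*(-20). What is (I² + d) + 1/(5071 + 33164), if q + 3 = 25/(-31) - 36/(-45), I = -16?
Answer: 2433382489/1185285 ≈ 2053.0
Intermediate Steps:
q = -466/155 (q = -3 + (25/(-31) - 36/(-45)) = -3 + (25*(-1/31) - 36*(-1/45)) = -3 + (-25/31 + ⅘) = -3 - 1/155 = -466/155 ≈ -3.0065)
d = 278534/155 (d = -466/155 - 90*(-20) = -466/155 + 1800 = 278534/155 ≈ 1797.0)
(I² + d) + 1/(5071 + 33164) = ((-16)² + 278534/155) + 1/(5071 + 33164) = (256 + 278534/155) + 1/38235 = 318214/155 + 1/38235 = 2433382489/1185285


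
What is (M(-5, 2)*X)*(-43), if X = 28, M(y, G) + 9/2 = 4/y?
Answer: 31906/5 ≈ 6381.2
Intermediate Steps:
M(y, G) = -9/2 + 4/y
(M(-5, 2)*X)*(-43) = ((-9/2 + 4/(-5))*28)*(-43) = ((-9/2 + 4*(-⅕))*28)*(-43) = ((-9/2 - ⅘)*28)*(-43) = -53/10*28*(-43) = -742/5*(-43) = 31906/5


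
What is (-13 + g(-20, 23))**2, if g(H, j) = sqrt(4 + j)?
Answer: 196 - 78*sqrt(3) ≈ 60.900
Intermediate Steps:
(-13 + g(-20, 23))**2 = (-13 + sqrt(4 + 23))**2 = (-13 + sqrt(27))**2 = (-13 + 3*sqrt(3))**2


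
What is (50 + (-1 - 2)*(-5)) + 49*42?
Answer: 2123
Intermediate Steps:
(50 + (-1 - 2)*(-5)) + 49*42 = (50 - 3*(-5)) + 2058 = (50 + 15) + 2058 = 65 + 2058 = 2123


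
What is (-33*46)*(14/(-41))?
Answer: 21252/41 ≈ 518.34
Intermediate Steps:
(-33*46)*(14/(-41)) = -21252*(-1)/41 = -1518*(-14/41) = 21252/41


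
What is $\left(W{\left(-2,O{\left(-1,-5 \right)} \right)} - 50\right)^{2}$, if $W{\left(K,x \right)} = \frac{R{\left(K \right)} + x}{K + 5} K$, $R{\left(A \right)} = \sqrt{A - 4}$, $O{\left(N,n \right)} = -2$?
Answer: $\frac{21292}{9} + \frac{584 i \sqrt{6}}{9} \approx 2365.8 + 158.94 i$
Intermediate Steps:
$R{\left(A \right)} = \sqrt{-4 + A}$
$W{\left(K,x \right)} = \frac{K \left(x + \sqrt{-4 + K}\right)}{5 + K}$ ($W{\left(K,x \right)} = \frac{\sqrt{-4 + K} + x}{K + 5} K = \frac{x + \sqrt{-4 + K}}{5 + K} K = \frac{K \left(x + \sqrt{-4 + K}\right)}{5 + K}$)
$\left(W{\left(-2,O{\left(-1,-5 \right)} \right)} - 50\right)^{2} = \left(- \frac{2 \left(-2 + \sqrt{-4 - 2}\right)}{5 - 2} - 50\right)^{2} = \left(- \frac{2 \left(-2 + \sqrt{-6}\right)}{3} - 50\right)^{2} = \left(\left(-2\right) \frac{1}{3} \left(-2 + i \sqrt{6}\right) - 50\right)^{2} = \left(\left(\frac{4}{3} - \frac{2 i \sqrt{6}}{3}\right) - 50\right)^{2} = \left(- \frac{146}{3} - \frac{2 i \sqrt{6}}{3}\right)^{2}$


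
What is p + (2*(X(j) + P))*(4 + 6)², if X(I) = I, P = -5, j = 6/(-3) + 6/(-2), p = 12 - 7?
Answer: -1995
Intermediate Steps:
p = 5
j = -5 (j = 6*(-⅓) + 6*(-½) = -2 - 3 = -5)
p + (2*(X(j) + P))*(4 + 6)² = 5 + (2*(-5 - 5))*(4 + 6)² = 5 + (2*(-10))*10² = 5 - 20*100 = 5 - 2000 = -1995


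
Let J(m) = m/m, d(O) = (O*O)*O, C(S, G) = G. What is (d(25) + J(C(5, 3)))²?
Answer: 244171876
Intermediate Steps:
d(O) = O³ (d(O) = O²*O = O³)
J(m) = 1
(d(25) + J(C(5, 3)))² = (25³ + 1)² = (15625 + 1)² = 15626² = 244171876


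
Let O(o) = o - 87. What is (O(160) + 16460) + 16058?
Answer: 32591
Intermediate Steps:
O(o) = -87 + o
(O(160) + 16460) + 16058 = ((-87 + 160) + 16460) + 16058 = (73 + 16460) + 16058 = 16533 + 16058 = 32591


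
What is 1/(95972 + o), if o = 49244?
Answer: 1/145216 ≈ 6.8863e-6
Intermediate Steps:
1/(95972 + o) = 1/(95972 + 49244) = 1/145216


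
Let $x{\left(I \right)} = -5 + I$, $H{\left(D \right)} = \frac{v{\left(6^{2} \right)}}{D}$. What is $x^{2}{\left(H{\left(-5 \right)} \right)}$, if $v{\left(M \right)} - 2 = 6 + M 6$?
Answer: $\frac{62001}{25} \approx 2480.0$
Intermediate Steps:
$v{\left(M \right)} = 8 + 6 M$ ($v{\left(M \right)} = 2 + \left(6 + M 6\right) = 2 + \left(6 + 6 M\right) = 8 + 6 M$)
$H{\left(D \right)} = \frac{224}{D}$ ($H{\left(D \right)} = \frac{8 + 6 \cdot 6^{2}}{D} = \frac{8 + 6 \cdot 36}{D} = \frac{8 + 216}{D} = \frac{224}{D}$)
$x^{2}{\left(H{\left(-5 \right)} \right)} = \left(-5 + \frac{224}{-5}\right)^{2} = \left(-5 + 224 \left(- \frac{1}{5}\right)\right)^{2} = \left(-5 - \frac{224}{5}\right)^{2} = \left(- \frac{249}{5}\right)^{2} = \frac{62001}{25}$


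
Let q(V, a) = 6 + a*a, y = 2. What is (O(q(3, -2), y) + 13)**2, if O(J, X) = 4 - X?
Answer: 225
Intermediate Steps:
q(V, a) = 6 + a**2
(O(q(3, -2), y) + 13)**2 = ((4 - 1*2) + 13)**2 = ((4 - 2) + 13)**2 = (2 + 13)**2 = 15**2 = 225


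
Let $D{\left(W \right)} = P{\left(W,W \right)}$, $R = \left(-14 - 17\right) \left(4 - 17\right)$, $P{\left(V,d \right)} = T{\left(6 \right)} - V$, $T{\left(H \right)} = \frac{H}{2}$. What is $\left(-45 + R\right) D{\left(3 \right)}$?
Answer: $0$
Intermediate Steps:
$T{\left(H \right)} = \frac{H}{2}$ ($T{\left(H \right)} = H \frac{1}{2} = \frac{H}{2}$)
$P{\left(V,d \right)} = 3 - V$ ($P{\left(V,d \right)} = \frac{1}{2} \cdot 6 - V = 3 - V$)
$R = 403$ ($R = \left(-31\right) \left(-13\right) = 403$)
$D{\left(W \right)} = 3 - W$
$\left(-45 + R\right) D{\left(3 \right)} = \left(-45 + 403\right) \left(3 - 3\right) = 358 \left(3 - 3\right) = 358 \cdot 0 = 0$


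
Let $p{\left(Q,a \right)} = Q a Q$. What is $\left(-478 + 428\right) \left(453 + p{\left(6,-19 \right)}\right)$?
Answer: $11550$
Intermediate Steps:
$p{\left(Q,a \right)} = a Q^{2}$
$\left(-478 + 428\right) \left(453 + p{\left(6,-19 \right)}\right) = \left(-478 + 428\right) \left(453 - 19 \cdot 6^{2}\right) = - 50 \left(453 - 684\right) = \left(-50\right) \left(-231\right) = 11550$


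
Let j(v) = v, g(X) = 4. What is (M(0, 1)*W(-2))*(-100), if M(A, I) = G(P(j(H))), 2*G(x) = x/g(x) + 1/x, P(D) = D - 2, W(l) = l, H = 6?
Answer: 125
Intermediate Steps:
P(D) = -2 + D
G(x) = 1/(2*x) + x/8 (G(x) = (x/4 + 1/x)/2 = (1/x + x/4)/2 = 1/(2*x) + x/8)
M(A, I) = 5/8 (M(A, I) = (4 + (-2 + 6)**2)/(8*(-2 + 6)) = (1/8)*(4 + 4**2)/4 = (1/8)*(1/4)*(4 + 16) = (1/8)*(1/4)*20 = 5/8)
(M(0, 1)*W(-2))*(-100) = ((5/8)*(-2))*(-100) = -5/4*(-100) = 125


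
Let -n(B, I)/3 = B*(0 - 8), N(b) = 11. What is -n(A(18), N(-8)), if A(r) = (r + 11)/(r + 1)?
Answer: -696/19 ≈ -36.632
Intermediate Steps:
A(r) = (11 + r)/(1 + r)
n(B, I) = 24*B (n(B, I) = -3*B*(0 - 8) = -3*B*(-8) = -(-24)*B = 24*B)
-n(A(18), N(-8)) = -24*(11 + 18)/(1 + 18) = -24*29/19 = -1*696/19 = -696/19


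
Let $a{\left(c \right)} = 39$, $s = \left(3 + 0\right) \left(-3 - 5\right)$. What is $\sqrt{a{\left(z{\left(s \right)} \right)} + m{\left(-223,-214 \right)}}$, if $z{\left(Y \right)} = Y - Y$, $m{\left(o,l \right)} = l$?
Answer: $5 i \sqrt{7} \approx 13.229 i$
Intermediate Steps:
$s = -24$ ($s = 3 \left(-8\right) = -24$)
$z{\left(Y \right)} = 0$
$\sqrt{a{\left(z{\left(s \right)} \right)} + m{\left(-223,-214 \right)}} = \sqrt{39 - 214} = \sqrt{-175} = 5 i \sqrt{7}$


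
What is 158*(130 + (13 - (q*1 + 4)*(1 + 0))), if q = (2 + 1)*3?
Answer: 20540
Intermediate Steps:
q = 9 (q = 3*3 = 9)
158*(130 + (13 - (q*1 + 4)*(1 + 0))) = 158*(130 + (13 - (9*1 + 4)*(1 + 0))) = 158*(130 + (13 - (9 + 4))) = 158*(130 + (13 - 13)) = 158*(130 + 0) = 158*130 = 20540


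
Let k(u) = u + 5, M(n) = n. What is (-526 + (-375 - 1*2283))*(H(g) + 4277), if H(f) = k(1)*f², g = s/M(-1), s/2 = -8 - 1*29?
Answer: -118231472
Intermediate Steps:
k(u) = 5 + u
s = -74 (s = 2*(-8 - 1*29) = 2*(-8 - 29) = 2*(-37) = -74)
g = 74 (g = -74/(-1) = -74*(-1) = 74)
H(f) = 6*f² (H(f) = (5 + 1)*f² = 6*f²)
(-526 + (-375 - 1*2283))*(H(g) + 4277) = (-526 + (-375 - 1*2283))*(6*74² + 4277) = (-526 + (-375 - 2283))*(6*5476 + 4277) = (-526 - 2658)*(32856 + 4277) = -3184*37133 = -118231472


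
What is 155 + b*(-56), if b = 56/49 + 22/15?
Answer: 133/15 ≈ 8.8667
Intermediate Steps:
b = 274/105 (b = 56*(1/49) + 22*(1/15) = 8/7 + 22/15 = 274/105 ≈ 2.6095)
155 + b*(-56) = 155 + (274/105)*(-56) = 155 - 2192/15 = 133/15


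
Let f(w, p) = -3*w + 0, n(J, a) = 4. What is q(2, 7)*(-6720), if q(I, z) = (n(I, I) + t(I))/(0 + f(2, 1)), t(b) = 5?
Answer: 10080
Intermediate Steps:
f(w, p) = -3*w
q(I, z) = -3/2 (q(I, z) = (4 + 5)/(0 - 3*2) = 9/(0 - 6) = 9/(-6) = 9*(-1/6) = -3/2)
q(2, 7)*(-6720) = -3/2*(-6720) = 10080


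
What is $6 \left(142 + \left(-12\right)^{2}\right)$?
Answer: $1716$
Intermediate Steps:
$6 \left(142 + \left(-12\right)^{2}\right) = 6 \left(142 + 144\right) = 6 \cdot 286 = 1716$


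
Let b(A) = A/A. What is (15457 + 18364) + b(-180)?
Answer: 33822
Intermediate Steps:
b(A) = 1
(15457 + 18364) + b(-180) = (15457 + 18364) + 1 = 33821 + 1 = 33822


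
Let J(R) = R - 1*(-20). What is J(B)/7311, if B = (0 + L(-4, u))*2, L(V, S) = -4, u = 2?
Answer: 4/2437 ≈ 0.0016414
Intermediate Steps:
B = -8 (B = (0 - 4)*2 = -4*2 = -8)
J(R) = 20 + R (J(R) = R + 20 = 20 + R)
J(B)/7311 = (20 - 8)/7311 = 12*(1/7311) = 4/2437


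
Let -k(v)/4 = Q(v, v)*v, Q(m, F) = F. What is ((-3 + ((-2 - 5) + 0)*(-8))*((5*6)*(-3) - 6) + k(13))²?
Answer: 33223696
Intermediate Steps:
k(v) = -4*v² (k(v) = -4*v*v = -4*v²)
((-3 + ((-2 - 5) + 0)*(-8))*((5*6)*(-3) - 6) + k(13))² = ((-3 + ((-2 - 5) + 0)*(-8))*((5*6)*(-3) - 6) - 4*13²)² = ((-3 + (-7 + 0)*(-8))*(30*(-3) - 6) - 4*169)² = ((-3 - 7*(-8))*(-90 - 6) - 676)² = ((-3 + 56)*(-96) - 676)² = (53*(-96) - 676)² = (-5088 - 676)² = (-5764)² = 33223696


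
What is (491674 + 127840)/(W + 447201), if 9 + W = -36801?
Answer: 619514/410391 ≈ 1.5096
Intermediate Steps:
W = -36810 (W = -9 - 36801 = -36810)
(491674 + 127840)/(W + 447201) = (491674 + 127840)/(-36810 + 447201) = 619514/410391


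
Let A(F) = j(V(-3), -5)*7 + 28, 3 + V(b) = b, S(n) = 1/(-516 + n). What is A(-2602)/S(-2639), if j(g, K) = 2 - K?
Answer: -242935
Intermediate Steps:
V(b) = -3 + b
A(F) = 77 (A(F) = (2 - 1*(-5))*7 + 28 = (2 + 5)*7 + 28 = 7*7 + 28 = 49 + 28 = 77)
A(-2602)/S(-2639) = 77/(1/(-516 - 2639)) = 77/(1/(-3155)) = 77/(-1/3155) = 77*(-3155) = -242935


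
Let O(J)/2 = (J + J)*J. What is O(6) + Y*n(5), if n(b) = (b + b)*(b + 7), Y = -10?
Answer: -1056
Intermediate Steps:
O(J) = 4*J**2 (O(J) = 2*((J + J)*J) = 2*((2*J)*J) = 2*(2*J**2) = 4*J**2)
n(b) = 2*b*(7 + b) (n(b) = (2*b)*(7 + b) = 2*b*(7 + b))
O(6) + Y*n(5) = 4*6**2 - 20*5*(7 + 5) = 4*36 - 20*5*12 = 144 - 10*120 = 144 - 1200 = -1056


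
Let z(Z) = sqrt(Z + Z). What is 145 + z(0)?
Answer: 145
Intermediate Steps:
z(Z) = sqrt(2)*sqrt(Z) (z(Z) = sqrt(2*Z) = sqrt(2)*sqrt(Z))
145 + z(0) = 145 + sqrt(2)*sqrt(0) = 145 + sqrt(2)*0 = 145 + 0 = 145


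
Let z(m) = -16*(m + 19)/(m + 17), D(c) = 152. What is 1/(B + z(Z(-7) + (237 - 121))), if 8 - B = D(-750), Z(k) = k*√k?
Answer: -90293/14468192 + 7*I*√7/14468192 ≈ -0.0062408 + 1.2801e-6*I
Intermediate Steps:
Z(k) = k^(3/2)
B = -144 (B = 8 - 1*152 = 8 - 152 = -144)
z(m) = -16*(19 + m)/(17 + m)
1/(B + z(Z(-7) + (237 - 121))) = 1/(-144 + 16*(-19 - ((-7)^(3/2) + (237 - 121)))/(17 + ((-7)^(3/2) + (237 - 121)))) = 1/(-144 + 16*(-19 - (-7*I*√7 + 116))/(17 + (-7*I*√7 + 116))) = 1/(-144 + 16*(-19 - (116 - 7*I*√7))/(17 + (116 - 7*I*√7))) = 1/(-144 + 16*(-19 + (-116 + 7*I*√7))/(133 - 7*I*√7)) = 1/(-144 + 16*(-135 + 7*I*√7)/(133 - 7*I*√7))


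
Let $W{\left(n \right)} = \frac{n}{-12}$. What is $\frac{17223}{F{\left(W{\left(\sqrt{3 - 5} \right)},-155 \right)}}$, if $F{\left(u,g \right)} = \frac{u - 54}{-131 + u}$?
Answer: $\frac{8772173367}{209953} - \frac{7957026 i \sqrt{2}}{209953} \approx 41782.0 - 53.597 i$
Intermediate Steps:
$W{\left(n \right)} = - \frac{n}{12}$ ($W{\left(n \right)} = n \left(- \frac{1}{12}\right) = - \frac{n}{12}$)
$F{\left(u,g \right)} = \frac{-54 + u}{-131 + u}$
$\frac{17223}{F{\left(W{\left(\sqrt{3 - 5} \right)},-155 \right)}} = \frac{17223}{\frac{1}{-131 - \frac{\sqrt{3 - 5}}{12}} \left(-54 - \frac{\sqrt{3 - 5}}{12}\right)} = \frac{17223}{\frac{1}{-131 - \frac{\sqrt{-2}}{12}} \left(-54 - \frac{\sqrt{-2}}{12}\right)} = \frac{17223}{\frac{1}{-131 - \frac{i \sqrt{2}}{12}} \left(-54 - \frac{i \sqrt{2}}{12}\right)} = 17223 \frac{-131 - \frac{i \sqrt{2}}{12}}{-54 - \frac{i \sqrt{2}}{12}} = \frac{17223 \left(-131 - \frac{i \sqrt{2}}{12}\right)}{-54 - \frac{i \sqrt{2}}{12}}$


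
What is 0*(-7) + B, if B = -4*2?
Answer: -8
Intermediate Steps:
B = -8
0*(-7) + B = 0*(-7) - 8 = 0 - 8 = -8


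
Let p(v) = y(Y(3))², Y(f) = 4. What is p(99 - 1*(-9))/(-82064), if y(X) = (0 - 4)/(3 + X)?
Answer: -1/251321 ≈ -3.9790e-6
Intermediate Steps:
y(X) = -4/(3 + X)
p(v) = 16/49 (p(v) = (-4/(3 + 4))² = (-4/7)² = 16/49)
p(99 - 1*(-9))/(-82064) = (16/49)/(-82064) = (16/49)*(-1/82064) = -1/251321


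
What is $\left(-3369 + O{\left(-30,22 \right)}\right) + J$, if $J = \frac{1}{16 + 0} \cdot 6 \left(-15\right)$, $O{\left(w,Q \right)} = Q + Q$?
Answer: $- \frac{26645}{8} \approx -3330.6$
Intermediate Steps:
$O{\left(w,Q \right)} = 2 Q$
$J = - \frac{45}{8}$ ($J = \frac{1}{16} \cdot 6 \left(-15\right) = \frac{3}{8} \left(-15\right) = - \frac{45}{8} \approx -5.625$)
$\left(-3369 + O{\left(-30,22 \right)}\right) + J = \left(-3369 + 2 \cdot 22\right) - \frac{45}{8} = \left(-3369 + 44\right) - \frac{45}{8} = -3325 - \frac{45}{8} = - \frac{26645}{8}$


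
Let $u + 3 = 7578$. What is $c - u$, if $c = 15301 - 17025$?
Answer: $-9299$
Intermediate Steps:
$u = 7575$ ($u = -3 + 7578 = 7575$)
$c = -1724$
$c - u = -1724 - 7575 = -9299$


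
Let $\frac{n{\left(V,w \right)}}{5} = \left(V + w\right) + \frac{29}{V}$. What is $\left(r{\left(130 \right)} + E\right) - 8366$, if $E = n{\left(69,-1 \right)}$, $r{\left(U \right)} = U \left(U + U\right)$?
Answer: $\frac{1778551}{69} \approx 25776.0$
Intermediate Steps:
$r{\left(U \right)} = 2 U^{2}$ ($r{\left(U \right)} = U 2 U = 2 U^{2}$)
$n{\left(V,w \right)} = 5 V + 5 w + \frac{145}{V}$ ($n{\left(V,w \right)} = 5 \left(\left(V + w\right) + \frac{29}{V}\right) = 5 \left(V + w + \frac{29}{V}\right) = 5 V + 5 w + \frac{145}{V}$)
$E = \frac{23605}{69}$ ($E = \frac{5 \left(29 + 69 \left(69 - 1\right)\right)}{69} = 5 \cdot \frac{1}{69} \left(29 + 69 \cdot 68\right) = 5 \cdot \frac{1}{69} \left(29 + 4692\right) = 5 \cdot \frac{1}{69} \cdot 4721 = \frac{23605}{69} \approx 342.1$)
$\left(r{\left(130 \right)} + E\right) - 8366 = \left(2 \cdot 130^{2} + \frac{23605}{69}\right) - 8366 = \left(2 \cdot 16900 + \frac{23605}{69}\right) - 8366 = \left(33800 + \frac{23605}{69}\right) - 8366 = \frac{2355805}{69} - 8366 = \frac{1778551}{69}$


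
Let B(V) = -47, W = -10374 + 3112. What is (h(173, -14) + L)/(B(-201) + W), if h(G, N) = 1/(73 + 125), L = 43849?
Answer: -8682103/1447182 ≈ -5.9993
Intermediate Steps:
W = -7262
h(G, N) = 1/198
(h(173, -14) + L)/(B(-201) + W) = (1/198 + 43849)/(-47 - 7262) = (8682103/198)/(-7309) = (8682103/198)*(-1/7309) = -8682103/1447182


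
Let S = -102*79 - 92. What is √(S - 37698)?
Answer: 2*I*√11462 ≈ 214.12*I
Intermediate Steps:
S = -8150 (S = -8058 - 92 = -8150)
√(S - 37698) = √(-8150 - 37698) = √(-45848) = 2*I*√11462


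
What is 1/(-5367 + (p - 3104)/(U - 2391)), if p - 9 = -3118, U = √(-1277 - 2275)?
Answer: -852408573/4572663208444 - 2071*I*√222/13717989625332 ≈ -0.00018641 - 2.2494e-9*I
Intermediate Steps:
U = 4*I*√222 (U = √(-3552) = 4*I*√222 ≈ 59.599*I)
p = -3109 (p = 9 - 3118 = -3109)
1/(-5367 + (p - 3104)/(U - 2391)) = 1/(-5367 + (-3109 - 3104)/(4*I*√222 - 2391)) = 1/(-5367 - 6213/(-2391 + 4*I*√222))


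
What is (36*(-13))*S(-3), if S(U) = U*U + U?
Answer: -2808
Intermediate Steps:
S(U) = U + U**2 (S(U) = U**2 + U = U + U**2)
(36*(-13))*S(-3) = (36*(-13))*(-3*(1 - 3)) = -(-1404)*(-2) = -468*6 = -2808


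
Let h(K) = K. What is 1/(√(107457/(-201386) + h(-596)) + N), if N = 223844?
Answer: 45079047784/10090674492295209 - I*√24193207649018/10090674492295209 ≈ 4.4674e-6 - 4.8745e-10*I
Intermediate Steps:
1/(√(107457/(-201386) + h(-596)) + N) = 1/(√(107457/(-201386) - 596) + 223844) = 1/(√(107457*(-1/201386) - 596) + 223844) = 1/(√(-107457/201386 - 596) + 223844) = 1/(√(-120133513/201386) + 223844) = 1/(I*√24193207649018/201386 + 223844) = 1/(223844 + I*√24193207649018/201386)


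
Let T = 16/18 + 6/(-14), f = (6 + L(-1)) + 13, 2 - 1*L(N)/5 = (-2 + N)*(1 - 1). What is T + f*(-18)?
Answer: -32857/63 ≈ -521.54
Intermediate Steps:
L(N) = 10 (L(N) = 10 - 5*(-2 + N)*(1 - 1) = 10 - 5*(-2 + N)*0 = 10 - 5*0 = 10 + 0 = 10)
f = 29 (f = (6 + 10) + 13 = 16 + 13 = 29)
T = 29/63 (T = 16*(1/18) + 6*(-1/14) = 8/9 - 3/7 = 29/63 ≈ 0.46032)
T + f*(-18) = 29/63 + 29*(-18) = 29/63 - 522 = -32857/63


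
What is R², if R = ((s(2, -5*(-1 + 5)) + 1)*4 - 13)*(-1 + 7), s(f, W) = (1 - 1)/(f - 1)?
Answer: 2916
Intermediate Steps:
s(f, W) = 0 (s(f, W) = 0/(-1 + f) = 0)
R = -54 (R = ((0 + 1)*4 - 13)*(-1 + 7) = (1*4 - 13)*6 = (4 - 13)*6 = -9*6 = -54)
R² = (-54)² = 2916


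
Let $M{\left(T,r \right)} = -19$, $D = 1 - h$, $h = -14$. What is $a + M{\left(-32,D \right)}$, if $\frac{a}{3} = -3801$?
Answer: $-11422$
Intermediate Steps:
$D = 15$ ($D = 1 - -14 = 1 + 14 = 15$)
$a = -11403$ ($a = 3 \left(-3801\right) = -11403$)
$a + M{\left(-32,D \right)} = -11403 - 19 = -11422$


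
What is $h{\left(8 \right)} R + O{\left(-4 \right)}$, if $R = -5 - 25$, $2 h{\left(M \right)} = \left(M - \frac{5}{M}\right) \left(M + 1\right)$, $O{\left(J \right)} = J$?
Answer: $- \frac{7997}{8} \approx -999.63$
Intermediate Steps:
$h{\left(M \right)} = \frac{\left(1 + M\right) \left(M - \frac{5}{M}\right)}{2}$ ($h{\left(M \right)} = \frac{\left(M - \frac{5}{M}\right) \left(M + 1\right)}{2} = \frac{\left(M - \frac{5}{M}\right) \left(1 + M\right)}{2} = \frac{\left(1 + M\right) \left(M - \frac{5}{M}\right)}{2}$)
$R = -30$
$h{\left(8 \right)} R + O{\left(-4 \right)} = \frac{-5 + 8 \left(-5 + 8 + 8^{2}\right)}{2 \cdot 8} \left(-30\right) - 4 = \frac{1}{2} \cdot \frac{1}{8} \left(-5 + 8 \left(-5 + 8 + 64\right)\right) \left(-30\right) - 4 = \frac{1}{2} \cdot \frac{1}{8} \left(-5 + 8 \cdot 67\right) \left(-30\right) - 4 = \frac{1}{2} \cdot \frac{1}{8} \left(-5 + 536\right) \left(-30\right) - 4 = \frac{1}{2} \cdot \frac{1}{8} \cdot 531 \left(-30\right) - 4 = \frac{531}{16} \left(-30\right) - 4 = - \frac{7965}{8} - 4 = - \frac{7997}{8}$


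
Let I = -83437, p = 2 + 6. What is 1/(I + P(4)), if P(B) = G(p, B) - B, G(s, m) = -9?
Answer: -1/83450 ≈ -1.1983e-5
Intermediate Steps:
p = 8
P(B) = -9 - B
1/(I + P(4)) = 1/(-83437 + (-9 - 1*4)) = 1/(-83437 + (-9 - 4)) = 1/(-83437 - 13) = 1/(-83450) = -1/83450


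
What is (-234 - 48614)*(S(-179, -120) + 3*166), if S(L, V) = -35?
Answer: -22616624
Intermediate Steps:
(-234 - 48614)*(S(-179, -120) + 3*166) = (-234 - 48614)*(-35 + 3*166) = -48848*(-35 + 498) = -48848*463 = -22616624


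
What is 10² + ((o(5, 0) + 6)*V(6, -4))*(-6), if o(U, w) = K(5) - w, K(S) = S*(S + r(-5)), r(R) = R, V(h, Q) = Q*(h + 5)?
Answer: 1684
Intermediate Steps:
V(h, Q) = Q*(5 + h)
K(S) = S*(-5 + S) (K(S) = S*(S - 5) = S*(-5 + S))
o(U, w) = -w (o(U, w) = 5*(-5 + 5) - w = 5*0 - w = 0 - w = -w)
10² + ((o(5, 0) + 6)*V(6, -4))*(-6) = 10² + ((-1*0 + 6)*(-4*(5 + 6)))*(-6) = 100 + ((0 + 6)*(-4*11))*(-6) = 100 + (6*(-44))*(-6) = 100 - 264*(-6) = 100 + 1584 = 1684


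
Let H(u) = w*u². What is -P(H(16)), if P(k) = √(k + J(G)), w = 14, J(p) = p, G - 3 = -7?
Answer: -2*√895 ≈ -59.833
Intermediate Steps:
G = -4 (G = 3 - 7 = -4)
H(u) = 14*u²
P(k) = √(-4 + k) (P(k) = √(k - 4) = √(-4 + k))
-P(H(16)) = -√(-4 + 14*16²) = -√(-4 + 14*256) = -√(-4 + 3584) = -√3580 = -2*√895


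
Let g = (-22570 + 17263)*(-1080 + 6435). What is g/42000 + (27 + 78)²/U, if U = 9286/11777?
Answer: 24711624549/1857200 ≈ 13306.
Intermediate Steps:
g = -28418985 (g = -5307*5355 = -28418985)
U = 9286/11777 (U = 9286*(1/11777) = 9286/11777 ≈ 0.78849)
g/42000 + (27 + 78)²/U = -28418985/42000 + (27 + 78)²/(9286/11777) = -28418985*1/42000 + 105²*(11777/9286) = -270657/400 + 11025*(11777/9286) = -270657/400 + 129841425/9286 = 24711624549/1857200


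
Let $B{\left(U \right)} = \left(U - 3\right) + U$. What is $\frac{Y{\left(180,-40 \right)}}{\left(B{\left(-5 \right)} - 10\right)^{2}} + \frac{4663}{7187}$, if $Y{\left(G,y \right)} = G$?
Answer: $\frac{3760387}{3801923} \approx 0.98907$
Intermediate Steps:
$B{\left(U \right)} = -3 + 2 U$ ($B{\left(U \right)} = \left(-3 + U\right) + U = -3 + 2 U$)
$\frac{Y{\left(180,-40 \right)}}{\left(B{\left(-5 \right)} - 10\right)^{2}} + \frac{4663}{7187} = \frac{180}{\left(\left(-3 + 2 \left(-5\right)\right) - 10\right)^{2}} + \frac{4663}{7187} = \frac{180}{\left(\left(-3 - 10\right) - 10\right)^{2}} + 4663 \cdot \frac{1}{7187} = \frac{180}{\left(-13 - 10\right)^{2}} + \frac{4663}{7187} = \frac{180}{\left(-23\right)^{2}} + \frac{4663}{7187} = \frac{180}{529} + \frac{4663}{7187} = \frac{3760387}{3801923}$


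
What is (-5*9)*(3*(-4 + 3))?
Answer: 135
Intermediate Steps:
(-5*9)*(3*(-4 + 3)) = -135*(-1) = -45*(-3) = 135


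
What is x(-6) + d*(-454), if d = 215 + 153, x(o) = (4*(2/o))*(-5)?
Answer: -501196/3 ≈ -1.6707e+5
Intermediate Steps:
x(o) = -40/o (x(o) = (8/o)*(-5) = -40/o)
d = 368
x(-6) + d*(-454) = -40/(-6) + 368*(-454) = -40*(-1/6) - 167072 = 20/3 - 167072 = -501196/3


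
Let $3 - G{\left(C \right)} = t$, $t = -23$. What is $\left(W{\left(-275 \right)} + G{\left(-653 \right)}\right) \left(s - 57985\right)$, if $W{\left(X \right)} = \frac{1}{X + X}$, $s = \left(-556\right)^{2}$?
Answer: $\frac{3591208149}{550} \approx 6.5295 \cdot 10^{6}$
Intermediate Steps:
$G{\left(C \right)} = 26$ ($G{\left(C \right)} = 3 - -23 = 3 + 23 = 26$)
$s = 309136$
$W{\left(X \right)} = \frac{1}{2 X}$
$\left(W{\left(-275 \right)} + G{\left(-653 \right)}\right) \left(s - 57985\right) = \left(\frac{1}{2 \left(-275\right)} + 26\right) \left(309136 - 57985\right) = \left(\frac{1}{2} \left(- \frac{1}{275}\right) + 26\right) 251151 = \left(- \frac{1}{550} + 26\right) 251151 = \frac{14299}{550} \cdot 251151 = \frac{3591208149}{550}$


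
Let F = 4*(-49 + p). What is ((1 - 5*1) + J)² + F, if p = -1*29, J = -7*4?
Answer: 712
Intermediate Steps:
J = -28
p = -29
F = -312 (F = 4*(-49 - 29) = 4*(-78) = -312)
((1 - 5*1) + J)² + F = ((1 - 5*1) - 28)² - 312 = ((1 - 5) - 28)² - 312 = (-4 - 28)² - 312 = (-32)² - 312 = 1024 - 312 = 712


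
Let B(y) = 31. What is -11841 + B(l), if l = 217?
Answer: -11810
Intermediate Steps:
-11841 + B(l) = -11841 + 31 = -11810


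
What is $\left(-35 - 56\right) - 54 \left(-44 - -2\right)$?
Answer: $2177$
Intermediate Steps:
$\left(-35 - 56\right) - 54 \left(-44 - -2\right) = \left(-35 - 56\right) - 54 \left(-44 + 2\right) = -91 - -2268 = -91 + 2268 = 2177$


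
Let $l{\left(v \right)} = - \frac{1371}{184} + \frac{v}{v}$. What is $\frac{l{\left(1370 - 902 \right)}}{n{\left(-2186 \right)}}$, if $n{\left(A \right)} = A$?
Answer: $\frac{1187}{402224} \approx 0.0029511$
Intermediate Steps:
$l{\left(v \right)} = - \frac{1187}{184}$ ($l{\left(v \right)} = \left(-1371\right) \frac{1}{184} + 1 = - \frac{1371}{184} + 1 = - \frac{1187}{184}$)
$\frac{l{\left(1370 - 902 \right)}}{n{\left(-2186 \right)}} = - \frac{1187}{184 \left(-2186\right)} = \left(- \frac{1187}{184}\right) \left(- \frac{1}{2186}\right) = \frac{1187}{402224}$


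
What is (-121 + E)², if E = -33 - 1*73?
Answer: 51529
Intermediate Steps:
E = -106 (E = -33 - 73 = -106)
(-121 + E)² = (-121 - 106)² = (-227)² = 51529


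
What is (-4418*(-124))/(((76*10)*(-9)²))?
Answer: 68479/7695 ≈ 8.8992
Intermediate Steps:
(-4418*(-124))/(((76*10)*(-9)²)) = 547832/((760*81)) = 547832/61560 = 547832*(1/61560) = 68479/7695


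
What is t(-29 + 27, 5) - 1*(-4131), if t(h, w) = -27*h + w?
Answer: 4190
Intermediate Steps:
t(h, w) = w - 27*h
t(-29 + 27, 5) - 1*(-4131) = (5 - 27*(-29 + 27)) - 1*(-4131) = (5 - 27*(-2)) + 4131 = (5 + 54) + 4131 = 59 + 4131 = 4190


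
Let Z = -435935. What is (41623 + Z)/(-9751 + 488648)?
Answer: -394312/478897 ≈ -0.82338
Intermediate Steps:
(41623 + Z)/(-9751 + 488648) = (41623 - 435935)/(-9751 + 488648) = -394312/478897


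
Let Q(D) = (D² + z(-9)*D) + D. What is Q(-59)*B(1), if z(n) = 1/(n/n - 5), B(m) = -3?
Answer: -41241/4 ≈ -10310.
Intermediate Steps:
z(n) = -¼ (z(n) = 1/(1 - 5) = 1/(-4) = -¼)
Q(D) = D² + 3*D/4 (Q(D) = (D² - D/4) + D = D² + 3*D/4)
Q(-59)*B(1) = ((¼)*(-59)*(3 + 4*(-59)))*(-3) = ((¼)*(-59)*(3 - 236))*(-3) = ((¼)*(-59)*(-233))*(-3) = (13747/4)*(-3) = -41241/4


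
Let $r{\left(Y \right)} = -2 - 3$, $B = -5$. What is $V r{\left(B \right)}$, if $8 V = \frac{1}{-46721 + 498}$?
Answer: $\frac{5}{369784} \approx 1.3521 \cdot 10^{-5}$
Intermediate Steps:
$r{\left(Y \right)} = -5$
$V = - \frac{1}{369784}$ ($V = \frac{1}{8 \left(-46721 + 498\right)} = \frac{1}{8 \left(-46223\right)} = \frac{1}{8} \left(- \frac{1}{46223}\right) = - \frac{1}{369784} \approx -2.7043 \cdot 10^{-6}$)
$V r{\left(B \right)} = \left(- \frac{1}{369784}\right) \left(-5\right) = \frac{5}{369784}$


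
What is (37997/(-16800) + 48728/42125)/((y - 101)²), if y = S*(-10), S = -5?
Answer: -31279729/73629108000 ≈ -0.00042483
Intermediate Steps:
y = 50 (y = -5*(-10) = 50)
(37997/(-16800) + 48728/42125)/((y - 101)²) = (37997/(-16800) + 48728/42125)/((50 - 101)²) = (37997*(-1/16800) + 48728*(1/42125))/((-51)²) = (-37997/16800 + 48728/42125)/2601 = -31279729/28308000*1/2601 = -31279729/73629108000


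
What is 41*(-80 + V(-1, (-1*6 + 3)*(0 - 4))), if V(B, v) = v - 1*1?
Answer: -2829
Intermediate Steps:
V(B, v) = -1 + v (V(B, v) = v - 1 = -1 + v)
41*(-80 + V(-1, (-1*6 + 3)*(0 - 4))) = 41*(-80 + (-1 + (-1*6 + 3)*(0 - 4))) = 41*(-80 + (-1 + (-6 + 3)*(-4))) = 41*(-80 + (-1 - 3*(-4))) = 41*(-80 + (-1 + 12)) = 41*(-80 + 11) = 41*(-69) = -2829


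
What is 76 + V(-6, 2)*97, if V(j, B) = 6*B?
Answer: 1240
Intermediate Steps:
76 + V(-6, 2)*97 = 76 + (6*2)*97 = 76 + 12*97 = 76 + 1164 = 1240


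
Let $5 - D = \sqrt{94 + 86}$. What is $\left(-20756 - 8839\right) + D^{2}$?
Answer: $-29390 - 60 \sqrt{5} \approx -29524.0$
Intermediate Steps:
$D = 5 - 6 \sqrt{5}$ ($D = 5 - \sqrt{94 + 86} = 5 - \sqrt{180} = 5 - 6 \sqrt{5} \approx -8.4164$)
$\left(-20756 - 8839\right) + D^{2} = \left(-20756 - 8839\right) + \left(5 - 6 \sqrt{5}\right)^{2} = -29595 + \left(5 - 6 \sqrt{5}\right)^{2}$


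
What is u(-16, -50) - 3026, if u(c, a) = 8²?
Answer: -2962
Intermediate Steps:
u(c, a) = 64
u(-16, -50) - 3026 = 64 - 3026 = -2962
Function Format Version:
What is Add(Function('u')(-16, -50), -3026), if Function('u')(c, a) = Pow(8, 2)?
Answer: -2962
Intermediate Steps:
Function('u')(c, a) = 64
Add(Function('u')(-16, -50), -3026) = Add(64, -3026) = -2962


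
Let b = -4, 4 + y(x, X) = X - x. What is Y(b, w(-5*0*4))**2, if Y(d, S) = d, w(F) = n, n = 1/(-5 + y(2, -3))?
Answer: 16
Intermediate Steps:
y(x, X) = -4 + X - x (y(x, X) = -4 + (X - x) = -4 + X - x)
n = -1/14 (n = 1/(-5 + (-4 - 3 - 1*2)) = 1/(-5 + (-4 - 3 - 2)) = 1/(-5 - 9) = 1/(-14) = -1/14 ≈ -0.071429)
w(F) = -1/14
Y(b, w(-5*0*4))**2 = (-4)**2 = 16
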